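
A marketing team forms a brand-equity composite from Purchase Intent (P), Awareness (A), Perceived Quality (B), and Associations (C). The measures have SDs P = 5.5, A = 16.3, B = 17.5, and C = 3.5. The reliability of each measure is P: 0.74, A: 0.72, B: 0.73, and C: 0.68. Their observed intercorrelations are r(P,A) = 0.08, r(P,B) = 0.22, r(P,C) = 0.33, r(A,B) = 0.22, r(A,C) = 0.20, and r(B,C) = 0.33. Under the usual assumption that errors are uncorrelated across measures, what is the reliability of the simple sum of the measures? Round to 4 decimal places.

0.8065

Var(P+A+B+C) = 5.5² + 16.3² + 17.5² + 3.5² + 2·[5.5·16.3·0.08 + 5.5·17.5·0.22 + 5.5·3.5·0.33 + 16.3·17.5·0.22 + 16.3·3.5·0.20 + 17.5·3.5·0.33] = 614.44 + 258.154 = 872.594.
Because errors are independent across components, Cov(Tᵢ,Tⱼ) = Cov(Xᵢ,Xⱼ); the off-diagonal part of the true-score variance is the same as above.
True-score variance = [5.5²·0.74 + 16.3²·0.72 + 17.5²·0.73 + 3.5²·0.68] + 258.154 = 445.574 + 258.154 = 703.728.
Reliability = 703.728 / 872.594 = 0.8065.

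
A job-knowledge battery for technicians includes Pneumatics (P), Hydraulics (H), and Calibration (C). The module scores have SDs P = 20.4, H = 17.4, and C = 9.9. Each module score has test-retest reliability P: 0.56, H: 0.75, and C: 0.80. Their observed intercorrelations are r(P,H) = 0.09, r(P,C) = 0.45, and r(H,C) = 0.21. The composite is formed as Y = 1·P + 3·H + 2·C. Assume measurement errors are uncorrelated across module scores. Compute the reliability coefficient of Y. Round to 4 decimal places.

0.7915

Var(Y) = 20.4² + 3²·17.4² + 2²·9.9² + 2·[3·20.4·17.4·0.09 + 2·20.4·9.9·0.45 + 6·17.4·9.9·0.21] = 3533.04 + 989.302 = 4522.34.
Because errors are independent across components, Cov(Tᵢ,Tⱼ) = Cov(Xᵢ,Xⱼ); the off-diagonal part of the true-score variance is the same as above.
True-score variance = [20.4²·0.56 + 3²·17.4²·0.75 + 2²·9.9²·0.80] + 989.302 = 2590.31 + 989.302 = 3579.61.
Reliability = 3579.61 / 4522.34 = 0.7915.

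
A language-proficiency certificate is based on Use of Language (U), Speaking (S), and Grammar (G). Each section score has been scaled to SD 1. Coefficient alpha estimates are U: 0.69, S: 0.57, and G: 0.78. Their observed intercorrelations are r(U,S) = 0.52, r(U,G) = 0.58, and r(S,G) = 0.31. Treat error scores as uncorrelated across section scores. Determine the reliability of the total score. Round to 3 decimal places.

0.835

Var(U+S+G) = 3 + 2·[0.52 + 0.58 + 0.31] = 3 + 2.82 = 5.82.
Because errors are independent across components, Cov(Tᵢ,Tⱼ) = Cov(Xᵢ,Xⱼ); the off-diagonal part of the true-score variance is the same as above.
True-score variance = [0.69 + 0.57 + 0.78] + 2.82 = 2.04 + 2.82 = 4.86.
Reliability = 4.86 / 5.82 = 0.835.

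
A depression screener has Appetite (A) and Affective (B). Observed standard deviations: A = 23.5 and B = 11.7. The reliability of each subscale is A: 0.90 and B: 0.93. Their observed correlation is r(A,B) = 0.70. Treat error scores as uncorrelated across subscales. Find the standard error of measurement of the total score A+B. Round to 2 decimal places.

Var(total) = 689.14 + 384.93 = 1074.07.
True-score variance = 624.333 + 384.93 = 1009.26, so reliability = 0.9397.
Error variance = 1074.07 − 1009.26 = 64.8073; SEM = √64.8073 = 8.05.

8.05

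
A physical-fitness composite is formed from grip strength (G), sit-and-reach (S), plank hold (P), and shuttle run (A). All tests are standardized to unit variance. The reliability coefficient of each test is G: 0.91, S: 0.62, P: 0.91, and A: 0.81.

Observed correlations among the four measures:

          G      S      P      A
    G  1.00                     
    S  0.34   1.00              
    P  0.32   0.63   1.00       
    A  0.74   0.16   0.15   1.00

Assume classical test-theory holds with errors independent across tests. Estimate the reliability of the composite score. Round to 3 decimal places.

0.914

Var(G+S+P+A) = 4 + 2·[0.34 + 0.32 + 0.74 + 0.63 + 0.16 + 0.15] = 4 + 4.68 = 8.68.
With uncorrelated errors the cross-covariances are all true-score covariance, so they carry over unchanged; only the diagonal terms shrink to ρᵢσᵢ².
True-score variance = [0.91 + 0.62 + 0.91 + 0.81] + 4.68 = 3.25 + 4.68 = 7.93.
Reliability = 7.93 / 8.68 = 0.914.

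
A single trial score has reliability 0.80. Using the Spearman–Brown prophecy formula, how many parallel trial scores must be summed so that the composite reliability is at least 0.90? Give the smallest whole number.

k ≥ ρ*(1−ρ₁)/(ρ₁(1−ρ*)) = 0.90·0.20 / (0.80·0.10) = 2.250.
Smallest integer k = 3.

3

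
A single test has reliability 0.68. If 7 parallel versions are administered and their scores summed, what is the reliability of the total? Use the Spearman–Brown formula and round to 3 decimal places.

0.937

ρ_k = kρ / (1 + (k−1)ρ) = 7·0.68 / (1 + 6·0.68) = 4.760 / 5.080 = 0.937.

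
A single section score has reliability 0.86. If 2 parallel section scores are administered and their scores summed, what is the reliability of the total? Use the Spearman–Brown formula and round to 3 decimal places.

ρ_k = kρ / (1 + (k−1)ρ) = 2·0.86 / (1 + 1·0.86) = 1.720 / 1.860 = 0.925.

0.925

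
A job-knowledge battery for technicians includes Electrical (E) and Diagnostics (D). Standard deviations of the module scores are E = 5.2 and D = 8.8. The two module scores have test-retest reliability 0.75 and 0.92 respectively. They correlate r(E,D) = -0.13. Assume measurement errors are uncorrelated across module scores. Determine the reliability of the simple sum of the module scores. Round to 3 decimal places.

0.860

Var(E+D) = 5.2² + 8.8² + 2·[5.2·8.8·(-0.13)] = 104.48 − 11.8976 = 92.5824.
With uncorrelated errors the cross-covariances are all true-score covariance, so they carry over unchanged; only the diagonal terms shrink to ρᵢσᵢ².
True-score variance = [5.2²·0.75 + 8.8²·0.92] − 11.8976 = 91.5248 − 11.8976 = 79.6272.
Reliability = 79.6272 / 92.5824 = 0.860.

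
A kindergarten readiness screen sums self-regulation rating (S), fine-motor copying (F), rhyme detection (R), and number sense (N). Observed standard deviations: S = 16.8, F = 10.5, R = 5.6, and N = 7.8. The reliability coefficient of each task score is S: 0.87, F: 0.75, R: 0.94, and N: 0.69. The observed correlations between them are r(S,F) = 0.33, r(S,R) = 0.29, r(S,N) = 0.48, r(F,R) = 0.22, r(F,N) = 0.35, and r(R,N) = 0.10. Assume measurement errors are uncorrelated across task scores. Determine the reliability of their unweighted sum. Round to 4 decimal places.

0.9027

Var(S+F+R+N) = 16.8² + 10.5² + 5.6² + 7.8² + 2·[16.8·10.5·0.33 + 16.8·5.6·0.29 + 16.8·7.8·0.48 + 10.5·5.6·0.22 + 10.5·7.8·0.35 + 5.6·7.8·0.10] = 484.69 + 388.727 = 873.417.
Because errors are independent across components, Cov(Tᵢ,Tⱼ) = Cov(Xᵢ,Xⱼ); the off-diagonal part of the true-score variance is the same as above.
True-score variance = [16.8²·0.87 + 10.5²·0.75 + 5.6²·0.94 + 7.8²·0.69] + 388.727 = 399.694 + 388.727 = 788.421.
Reliability = 788.421 / 873.417 = 0.9027.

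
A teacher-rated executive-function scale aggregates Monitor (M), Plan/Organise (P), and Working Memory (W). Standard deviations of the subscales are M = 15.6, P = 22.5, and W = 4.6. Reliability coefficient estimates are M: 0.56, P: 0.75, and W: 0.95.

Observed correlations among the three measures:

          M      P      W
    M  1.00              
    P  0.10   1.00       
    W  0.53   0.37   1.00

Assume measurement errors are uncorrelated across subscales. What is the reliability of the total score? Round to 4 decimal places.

Var(M+P+W) = 15.6² + 22.5² + 4.6² + 2·[15.6·22.5·0.10 + 15.6·4.6·0.53 + 22.5·4.6·0.37] = 770.77 + 222.856 = 993.626.
Under uncorrelated errors the observed covariances equal the true-score covariances, so only the own-variance terms attenuate.
True-score variance = [15.6²·0.56 + 22.5²·0.75 + 4.6²·0.95] + 222.856 = 536.071 + 222.856 = 758.927.
Reliability = 758.927 / 993.626 = 0.7638.

0.7638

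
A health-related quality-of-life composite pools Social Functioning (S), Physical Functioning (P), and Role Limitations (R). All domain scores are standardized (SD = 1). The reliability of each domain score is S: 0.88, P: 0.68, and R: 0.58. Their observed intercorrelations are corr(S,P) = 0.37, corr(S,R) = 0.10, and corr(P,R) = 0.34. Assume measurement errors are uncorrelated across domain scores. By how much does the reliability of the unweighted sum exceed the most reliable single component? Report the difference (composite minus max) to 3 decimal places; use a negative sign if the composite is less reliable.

Var(sum) = 3 + 1.62 = 4.62; true-score variance = 2.14 + 1.62 = 3.76; composite reliability = 0.8139.
Max component reliability = 0.8800.
Difference = 0.8139 − 0.8800 = -0.066.

-0.066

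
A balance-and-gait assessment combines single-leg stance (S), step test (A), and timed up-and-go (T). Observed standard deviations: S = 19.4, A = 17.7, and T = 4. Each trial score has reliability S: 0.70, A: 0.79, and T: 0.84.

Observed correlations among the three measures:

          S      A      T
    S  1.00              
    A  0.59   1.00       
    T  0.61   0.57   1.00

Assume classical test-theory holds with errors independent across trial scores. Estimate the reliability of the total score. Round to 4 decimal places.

0.8591

Var(S+A+T) = 19.4² + 17.7² + 4² + 2·[19.4·17.7·0.59 + 19.4·4·0.61 + 17.7·4·0.57] = 705.65 + 580.572 = 1286.22.
Because errors are independent across components, Cov(Tᵢ,Tⱼ) = Cov(Xᵢ,Xⱼ); the off-diagonal part of the true-score variance is the same as above.
True-score variance = [19.4²·0.70 + 17.7²·0.79 + 4²·0.84] + 580.572 = 524.391 + 580.572 = 1104.96.
Reliability = 1104.96 / 1286.22 = 0.8591.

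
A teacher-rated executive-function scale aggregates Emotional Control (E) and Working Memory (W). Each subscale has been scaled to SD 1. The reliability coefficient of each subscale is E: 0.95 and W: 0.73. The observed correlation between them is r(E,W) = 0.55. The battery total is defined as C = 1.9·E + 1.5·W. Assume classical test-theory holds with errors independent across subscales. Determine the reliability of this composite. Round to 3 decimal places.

Var(C) = 1.9² + 1.5² + 2·[2.85·0.55] = 5.86 + 3.135 = 8.995.
Because errors are independent across components, Cov(Tᵢ,Tⱼ) = Cov(Xᵢ,Xⱼ); the off-diagonal part of the true-score variance is the same as above.
True-score variance = [1.9²·0.95 + 1.5²·0.73] + 3.135 = 5.072 + 3.135 = 8.207.
Reliability = 8.207 / 8.995 = 0.912.

0.912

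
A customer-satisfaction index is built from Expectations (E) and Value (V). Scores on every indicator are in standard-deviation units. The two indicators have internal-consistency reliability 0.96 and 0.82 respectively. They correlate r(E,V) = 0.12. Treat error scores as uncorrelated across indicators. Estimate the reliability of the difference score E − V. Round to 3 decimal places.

0.875

Var(E−V) = 1 + 1 − 2·0.12 = 2 − 0.24 = 1.76.
Under uncorrelated errors the observed covariances equal the true-score covariances, so only the own-variance terms attenuate.
True-score variance = [0.96 + 0.82] − 0.24 = 1.78 − 0.24 = 1.54.
Reliability = 1.54 / 1.76 = 0.875.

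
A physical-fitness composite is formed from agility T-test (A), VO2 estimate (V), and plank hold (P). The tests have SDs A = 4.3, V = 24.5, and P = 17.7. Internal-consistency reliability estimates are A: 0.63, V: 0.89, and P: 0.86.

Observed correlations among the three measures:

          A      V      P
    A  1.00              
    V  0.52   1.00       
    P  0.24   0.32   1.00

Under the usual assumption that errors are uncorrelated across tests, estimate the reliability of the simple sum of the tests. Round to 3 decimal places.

0.914

Var(A+V+P) = 4.3² + 24.5² + 17.7² + 2·[4.3·24.5·0.52 + 4.3·17.7·0.24 + 24.5·17.7·0.32] = 932.03 + 423.633 = 1355.66.
With uncorrelated errors the cross-covariances are all true-score covariance, so they carry over unchanged; only the diagonal terms shrink to ρᵢσᵢ².
True-score variance = [4.3²·0.63 + 24.5²·0.89 + 17.7²·0.86] + 423.633 = 815.301 + 423.633 = 1238.93.
Reliability = 1238.93 / 1355.66 = 0.914.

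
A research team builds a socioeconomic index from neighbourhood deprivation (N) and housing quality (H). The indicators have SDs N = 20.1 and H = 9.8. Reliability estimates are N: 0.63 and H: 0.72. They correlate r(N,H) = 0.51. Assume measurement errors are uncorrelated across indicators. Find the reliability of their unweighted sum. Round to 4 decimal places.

0.7484

Var(N+H) = 20.1² + 9.8² + 2·[20.1·9.8·0.51] = 500.05 + 200.92 = 700.97.
Because errors are independent across components, Cov(Tᵢ,Tⱼ) = Cov(Xᵢ,Xⱼ); the off-diagonal part of the true-score variance is the same as above.
True-score variance = [20.1²·0.63 + 9.8²·0.72] + 200.92 = 323.675 + 200.92 = 524.595.
Reliability = 524.595 / 700.97 = 0.7484.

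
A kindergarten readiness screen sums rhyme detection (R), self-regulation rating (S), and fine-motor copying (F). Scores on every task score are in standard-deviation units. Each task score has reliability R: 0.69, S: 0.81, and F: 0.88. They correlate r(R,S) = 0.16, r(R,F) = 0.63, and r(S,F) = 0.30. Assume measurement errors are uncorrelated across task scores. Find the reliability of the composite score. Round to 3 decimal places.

Var(R+S+F) = 3 + 2·[0.16 + 0.63 + 0.30] = 3 + 2.18 = 5.18.
Under uncorrelated errors the observed covariances equal the true-score covariances, so only the own-variance terms attenuate.
True-score variance = [0.69 + 0.81 + 0.88] + 2.18 = 2.38 + 2.18 = 4.56.
Reliability = 4.56 / 5.18 = 0.880.

0.880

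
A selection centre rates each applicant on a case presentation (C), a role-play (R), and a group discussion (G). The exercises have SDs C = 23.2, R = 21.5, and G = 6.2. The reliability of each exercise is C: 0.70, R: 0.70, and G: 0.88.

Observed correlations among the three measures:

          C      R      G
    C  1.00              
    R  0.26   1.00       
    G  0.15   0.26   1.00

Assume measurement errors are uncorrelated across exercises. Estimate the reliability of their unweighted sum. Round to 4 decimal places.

0.7840

Var(C+R+G) = 23.2² + 21.5² + 6.2² + 2·[23.2·21.5·0.26 + 23.2·6.2·0.15 + 21.5·6.2·0.26] = 1038.93 + 371.844 = 1410.77.
Under uncorrelated errors the observed covariances equal the true-score covariances, so only the own-variance terms attenuate.
True-score variance = [23.2²·0.70 + 21.5²·0.70 + 6.2²·0.88] + 371.844 = 734.17 + 371.844 = 1106.01.
Reliability = 1106.01 / 1410.77 = 0.7840.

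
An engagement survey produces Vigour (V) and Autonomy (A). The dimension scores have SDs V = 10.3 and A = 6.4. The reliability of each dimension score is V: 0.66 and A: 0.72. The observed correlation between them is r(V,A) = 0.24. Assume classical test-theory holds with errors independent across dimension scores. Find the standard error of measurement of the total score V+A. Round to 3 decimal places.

Var(total) = 147.05 + 31.6416 = 178.692.
True-score variance = 99.5106 + 31.6416 = 131.152, so reliability = 0.7340.
Error variance = 178.692 − 131.152 = 47.5394; SEM = √47.5394 = 6.895.

6.895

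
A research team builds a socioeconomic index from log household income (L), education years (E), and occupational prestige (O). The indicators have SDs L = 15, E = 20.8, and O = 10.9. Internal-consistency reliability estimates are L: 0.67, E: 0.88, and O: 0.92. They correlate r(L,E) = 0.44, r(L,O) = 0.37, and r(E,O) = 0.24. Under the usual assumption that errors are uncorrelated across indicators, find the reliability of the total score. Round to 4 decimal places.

0.8941

Var(L+E+O) = 15² + 20.8² + 10.9² + 2·[15·20.8·0.44 + 15·10.9·0.37 + 20.8·10.9·0.24] = 776.45 + 504.376 = 1280.83.
With uncorrelated errors the cross-covariances are all true-score covariance, so they carry over unchanged; only the diagonal terms shrink to ρᵢσᵢ².
True-score variance = [15²·0.67 + 20.8²·0.88 + 10.9²·0.92] + 504.376 = 640.778 + 504.376 = 1145.15.
Reliability = 1145.15 / 1280.83 = 0.8941.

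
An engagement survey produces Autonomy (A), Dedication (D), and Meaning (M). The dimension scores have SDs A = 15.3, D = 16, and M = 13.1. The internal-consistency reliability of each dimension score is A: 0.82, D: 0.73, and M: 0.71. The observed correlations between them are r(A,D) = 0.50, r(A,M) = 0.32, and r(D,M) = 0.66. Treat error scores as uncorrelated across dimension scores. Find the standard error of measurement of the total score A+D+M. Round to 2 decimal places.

12.69

Var(total) = 661.7 + 649.747 = 1311.45.
True-score variance = 500.677 + 649.747 = 1150.42, so reliability = 0.8772.
Error variance = 1311.45 − 1150.42 = 161.023; SEM = √161.023 = 12.69.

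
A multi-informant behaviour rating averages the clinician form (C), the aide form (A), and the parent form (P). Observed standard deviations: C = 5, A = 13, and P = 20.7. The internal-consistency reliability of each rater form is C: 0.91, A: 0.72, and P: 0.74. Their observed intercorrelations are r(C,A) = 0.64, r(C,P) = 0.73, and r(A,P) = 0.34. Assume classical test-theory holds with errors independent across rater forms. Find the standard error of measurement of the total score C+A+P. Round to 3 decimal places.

12.688

Var(total) = 622.49 + 417.298 = 1039.79.
True-score variance = 461.513 + 417.298 = 878.811, so reliability = 0.8452.
Error variance = 1039.79 − 878.811 = 160.977; SEM = √160.977 = 12.688.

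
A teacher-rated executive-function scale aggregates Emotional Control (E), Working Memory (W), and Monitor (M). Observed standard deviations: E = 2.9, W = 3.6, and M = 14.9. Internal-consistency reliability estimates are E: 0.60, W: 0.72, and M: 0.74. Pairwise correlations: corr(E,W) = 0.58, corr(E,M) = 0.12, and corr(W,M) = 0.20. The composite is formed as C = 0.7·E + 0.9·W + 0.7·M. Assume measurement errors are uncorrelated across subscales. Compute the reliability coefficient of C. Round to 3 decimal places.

Var(C) = 0.7²·2.9² + 0.9²·3.6² + 0.7²·14.9² + 2·[0.63·2.9·3.6·0.58 + 0.49·2.9·14.9·0.12 + 0.63·3.6·14.9·0.20] = 123.403 + 26.2283 = 149.632.
With uncorrelated errors the cross-covariances are all true-score covariance, so they carry over unchanged; only the diagonal terms shrink to ρᵢσᵢ².
True-score variance = [0.7²·2.9²·0.60 + 0.9²·3.6²·0.72 + 0.7²·14.9²·0.74] + 26.2283 = 90.5316 + 26.2283 = 116.76.
Reliability = 116.76 / 149.632 = 0.780.

0.780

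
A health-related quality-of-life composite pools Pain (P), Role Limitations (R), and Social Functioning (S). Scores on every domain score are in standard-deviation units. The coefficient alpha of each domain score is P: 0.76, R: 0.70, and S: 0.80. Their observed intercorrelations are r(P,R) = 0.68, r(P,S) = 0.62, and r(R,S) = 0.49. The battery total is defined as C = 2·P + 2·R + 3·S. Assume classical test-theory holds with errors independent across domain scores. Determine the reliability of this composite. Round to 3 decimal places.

Var(C) = 2² + 2² + 3² + 2·[4·0.68 + 6·0.62 + 6·0.49] = 17 + 18.76 = 35.76.
Under uncorrelated errors the observed covariances equal the true-score covariances, so only the own-variance terms attenuate.
True-score variance = [2²·0.76 + 2²·0.70 + 3²·0.80] + 18.76 = 13.04 + 18.76 = 31.8.
Reliability = 31.8 / 35.76 = 0.889.

0.889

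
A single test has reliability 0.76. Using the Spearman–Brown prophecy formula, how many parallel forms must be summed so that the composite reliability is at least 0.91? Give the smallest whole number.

k ≥ ρ*(1−ρ₁)/(ρ₁(1−ρ*)) = 0.91·0.24 / (0.76·0.09) = 3.193.
Smallest integer k = 4.

4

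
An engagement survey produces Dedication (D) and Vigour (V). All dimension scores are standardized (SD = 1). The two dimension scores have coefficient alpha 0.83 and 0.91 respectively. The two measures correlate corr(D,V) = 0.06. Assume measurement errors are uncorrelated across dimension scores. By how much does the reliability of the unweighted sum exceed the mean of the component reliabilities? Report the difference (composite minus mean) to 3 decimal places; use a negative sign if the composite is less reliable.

Var(sum) = 2 + 0.12 = 2.12; true-score variance = 1.74 + 0.12 = 1.86; composite reliability = 0.8774.
Mean component reliability = 0.8700.
Difference = 0.8774 − 0.8700 = 0.007.

0.007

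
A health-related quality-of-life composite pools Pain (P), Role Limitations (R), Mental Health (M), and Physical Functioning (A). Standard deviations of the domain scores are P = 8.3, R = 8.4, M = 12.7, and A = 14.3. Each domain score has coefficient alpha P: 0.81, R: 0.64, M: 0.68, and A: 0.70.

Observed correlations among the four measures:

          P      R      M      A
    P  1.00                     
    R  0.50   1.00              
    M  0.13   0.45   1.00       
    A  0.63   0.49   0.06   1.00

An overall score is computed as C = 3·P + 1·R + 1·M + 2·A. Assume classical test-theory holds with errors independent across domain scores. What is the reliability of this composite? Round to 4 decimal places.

Var(C) = 3²·8.3² + 8.4² + 12.7² + 2²·14.3² + 2·[3·8.3·8.4·0.50 + 3·8.3·12.7·0.13 + 6·8.3·14.3·0.63 + 8.4·12.7·0.45 + 2·8.4·14.3·0.49 + 2·12.7·14.3·0.06] = 1669.82 + 1563.71 = 3233.53.
Because errors are independent across components, Cov(Tᵢ,Tⱼ) = Cov(Xᵢ,Xⱼ); the off-diagonal part of the true-score variance is the same as above.
True-score variance = [3²·8.3²·0.81 + 8.4²·0.64 + 12.7²·0.68 + 2²·14.3²·0.70] + 1563.71 = 1229.62 + 1563.71 = 2793.33.
Reliability = 2793.33 / 3233.53 = 0.8639.

0.8639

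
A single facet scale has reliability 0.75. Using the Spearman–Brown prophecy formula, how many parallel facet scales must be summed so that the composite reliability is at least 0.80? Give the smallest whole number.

2

k ≥ ρ*(1−ρ₁)/(ρ₁(1−ρ*)) = 0.80·0.25 / (0.75·0.20) = 1.333.
Smallest integer k = 2.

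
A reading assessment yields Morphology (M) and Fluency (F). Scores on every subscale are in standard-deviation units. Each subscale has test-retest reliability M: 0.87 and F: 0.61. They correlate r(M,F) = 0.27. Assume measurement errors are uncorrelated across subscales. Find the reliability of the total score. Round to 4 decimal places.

0.7953

Var(M+F) = 2 + 2·[0.27] = 2 + 0.54 = 2.54.
Because errors are independent across components, Cov(Tᵢ,Tⱼ) = Cov(Xᵢ,Xⱼ); the off-diagonal part of the true-score variance is the same as above.
True-score variance = [0.87 + 0.61] + 0.54 = 1.48 + 0.54 = 2.02.
Reliability = 2.02 / 2.54 = 0.7953.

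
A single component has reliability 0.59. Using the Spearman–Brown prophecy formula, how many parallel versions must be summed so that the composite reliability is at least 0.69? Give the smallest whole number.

2

k ≥ ρ*(1−ρ₁)/(ρ₁(1−ρ*)) = 0.69·0.41 / (0.59·0.31) = 1.547.
Smallest integer k = 2.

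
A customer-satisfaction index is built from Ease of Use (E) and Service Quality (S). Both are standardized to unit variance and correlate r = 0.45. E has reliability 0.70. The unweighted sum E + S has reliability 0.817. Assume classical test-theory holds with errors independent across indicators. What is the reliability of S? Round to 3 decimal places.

Var(E+S) = 2 + 2·0.45 = 2.900.
True-score variance = ρ_E + ρ_S + 2·0.45, so 0.817 = (0.70 + ρ_S + 0.90) / 2.900.
ρ_S = 0.817·2.900 − 0.70 − 0.90 = 0.769.

0.769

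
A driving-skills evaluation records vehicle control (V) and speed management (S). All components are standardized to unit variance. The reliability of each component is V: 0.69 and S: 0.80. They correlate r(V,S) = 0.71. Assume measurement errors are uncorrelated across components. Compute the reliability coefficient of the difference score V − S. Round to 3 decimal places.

Var(V−S) = 1 + 1 − 2·0.71 = 2 − 1.42 = 0.58.
With uncorrelated errors the cross-covariances are all true-score covariance, so they carry over unchanged; only the diagonal terms shrink to ρᵢσᵢ².
True-score variance = [0.69 + 0.80] − 1.42 = 1.49 − 1.42 = 0.07.
Reliability = 0.07 / 0.58 = 0.121.

0.121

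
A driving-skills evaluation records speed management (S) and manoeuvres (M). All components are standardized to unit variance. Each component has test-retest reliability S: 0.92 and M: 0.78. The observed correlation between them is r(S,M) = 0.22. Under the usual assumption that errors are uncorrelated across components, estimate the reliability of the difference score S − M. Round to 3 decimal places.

Var(S−M) = 1 + 1 − 2·0.22 = 2 − 0.44 = 1.56.
Because errors are independent across components, Cov(Tᵢ,Tⱼ) = Cov(Xᵢ,Xⱼ); the off-diagonal part of the true-score variance is the same as above.
True-score variance = [0.92 + 0.78] − 0.44 = 1.7 − 0.44 = 1.26.
Reliability = 1.26 / 1.56 = 0.808.

0.808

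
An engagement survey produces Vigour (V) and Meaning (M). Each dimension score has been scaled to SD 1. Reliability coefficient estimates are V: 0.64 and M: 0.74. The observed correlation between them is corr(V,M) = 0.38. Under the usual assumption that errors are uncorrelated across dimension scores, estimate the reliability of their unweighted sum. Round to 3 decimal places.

Var(V+M) = 2 + 2·[0.38] = 2 + 0.76 = 2.76.
Because errors are independent across components, Cov(Tᵢ,Tⱼ) = Cov(Xᵢ,Xⱼ); the off-diagonal part of the true-score variance is the same as above.
True-score variance = [0.64 + 0.74] + 0.76 = 1.38 + 0.76 = 2.14.
Reliability = 2.14 / 2.76 = 0.775.

0.775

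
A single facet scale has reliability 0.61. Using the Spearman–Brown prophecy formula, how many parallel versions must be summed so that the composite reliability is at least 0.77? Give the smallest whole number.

k ≥ ρ*(1−ρ₁)/(ρ₁(1−ρ*)) = 0.77·0.39 / (0.61·0.23) = 2.140.
Smallest integer k = 3.

3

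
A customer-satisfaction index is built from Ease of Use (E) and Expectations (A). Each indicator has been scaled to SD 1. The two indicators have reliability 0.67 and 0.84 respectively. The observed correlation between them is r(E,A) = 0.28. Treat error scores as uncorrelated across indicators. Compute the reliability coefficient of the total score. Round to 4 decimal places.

0.8086

Var(E+A) = 2 + 2·[0.28] = 2 + 0.56 = 2.56.
With uncorrelated errors the cross-covariances are all true-score covariance, so they carry over unchanged; only the diagonal terms shrink to ρᵢσᵢ².
True-score variance = [0.67 + 0.84] + 0.56 = 1.51 + 0.56 = 2.07.
Reliability = 2.07 / 2.56 = 0.8086.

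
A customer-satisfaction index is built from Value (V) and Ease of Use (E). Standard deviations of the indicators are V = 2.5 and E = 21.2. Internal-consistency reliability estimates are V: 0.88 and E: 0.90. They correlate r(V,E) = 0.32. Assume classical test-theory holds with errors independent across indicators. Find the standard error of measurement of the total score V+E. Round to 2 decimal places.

6.76

Var(total) = 455.69 + 33.92 = 489.61.
True-score variance = 409.996 + 33.92 = 443.916, so reliability = 0.9067.
Error variance = 489.61 − 443.916 = 45.694; SEM = √45.694 = 6.76.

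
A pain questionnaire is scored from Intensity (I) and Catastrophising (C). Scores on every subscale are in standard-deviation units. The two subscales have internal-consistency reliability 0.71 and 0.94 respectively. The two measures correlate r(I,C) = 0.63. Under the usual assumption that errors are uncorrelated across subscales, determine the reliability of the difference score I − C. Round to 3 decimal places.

Var(I−C) = 1 + 1 − 2·0.63 = 2 − 1.26 = 0.74.
With uncorrelated errors the cross-covariances are all true-score covariance, so they carry over unchanged; only the diagonal terms shrink to ρᵢσᵢ².
True-score variance = [0.71 + 0.94] − 1.26 = 1.65 − 1.26 = 0.39.
Reliability = 0.39 / 0.74 = 0.527.

0.527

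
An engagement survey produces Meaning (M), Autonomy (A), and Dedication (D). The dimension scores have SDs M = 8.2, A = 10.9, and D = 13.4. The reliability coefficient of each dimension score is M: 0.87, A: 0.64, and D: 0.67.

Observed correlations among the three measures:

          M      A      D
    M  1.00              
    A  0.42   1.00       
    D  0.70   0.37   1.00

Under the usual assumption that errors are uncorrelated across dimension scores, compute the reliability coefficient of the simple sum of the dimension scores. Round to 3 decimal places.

Var(M+A+D) = 8.2² + 10.9² + 13.4² + 2·[8.2·10.9·0.42 + 8.2·13.4·0.70 + 10.9·13.4·0.37] = 365.61 + 336.996 = 702.606.
With uncorrelated errors the cross-covariances are all true-score covariance, so they carry over unchanged; only the diagonal terms shrink to ρᵢσᵢ².
True-score variance = [8.2²·0.87 + 10.9²·0.64 + 13.4²·0.67] + 336.996 = 254.842 + 336.996 = 591.838.
Reliability = 591.838 / 702.606 = 0.842.

0.842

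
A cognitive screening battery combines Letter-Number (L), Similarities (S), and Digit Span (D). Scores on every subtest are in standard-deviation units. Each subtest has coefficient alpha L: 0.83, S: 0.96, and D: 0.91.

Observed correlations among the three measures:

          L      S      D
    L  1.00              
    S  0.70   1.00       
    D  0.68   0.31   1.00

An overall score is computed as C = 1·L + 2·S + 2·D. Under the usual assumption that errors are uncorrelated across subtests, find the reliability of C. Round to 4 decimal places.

0.9594

Var(C) = 1 + 2² + 2² + 2·[2·0.70 + 2·0.68 + 4·0.31] = 9 + 8 = 17.
Because errors are independent across components, Cov(Tᵢ,Tⱼ) = Cov(Xᵢ,Xⱼ); the off-diagonal part of the true-score variance is the same as above.
True-score variance = [0.83 + 2²·0.96 + 2²·0.91] + 8 = 8.31 + 8 = 16.31.
Reliability = 16.31 / 17 = 0.9594.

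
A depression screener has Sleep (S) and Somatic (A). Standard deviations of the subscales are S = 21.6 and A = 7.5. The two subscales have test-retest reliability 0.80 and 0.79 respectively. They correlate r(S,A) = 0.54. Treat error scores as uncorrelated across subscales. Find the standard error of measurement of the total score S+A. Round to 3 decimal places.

Var(total) = 522.81 + 174.96 = 697.77.
True-score variance = 417.686 + 174.96 = 592.646, so reliability = 0.8493.
Error variance = 697.77 − 592.646 = 105.125; SEM = √105.125 = 10.253.

10.253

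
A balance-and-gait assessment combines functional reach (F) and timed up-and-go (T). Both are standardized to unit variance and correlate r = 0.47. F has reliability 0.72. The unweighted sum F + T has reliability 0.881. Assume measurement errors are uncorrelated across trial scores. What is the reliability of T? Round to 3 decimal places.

Var(F+T) = 2 + 2·0.47 = 2.940.
True-score variance = ρ_F + ρ_T + 2·0.47, so 0.881 = (0.72 + ρ_T + 0.94) / 2.940.
ρ_T = 0.881·2.940 − 0.72 − 0.94 = 0.930.

0.930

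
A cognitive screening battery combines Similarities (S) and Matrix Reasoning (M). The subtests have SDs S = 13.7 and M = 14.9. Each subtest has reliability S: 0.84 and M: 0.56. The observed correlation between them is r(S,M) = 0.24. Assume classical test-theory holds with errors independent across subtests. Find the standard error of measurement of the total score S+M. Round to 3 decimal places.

Var(total) = 409.7 + 97.9824 = 507.682.
True-score variance = 281.985 + 97.9824 = 379.968, so reliability = 0.7484.
Error variance = 507.682 − 379.968 = 127.715; SEM = √127.715 = 11.301.

11.301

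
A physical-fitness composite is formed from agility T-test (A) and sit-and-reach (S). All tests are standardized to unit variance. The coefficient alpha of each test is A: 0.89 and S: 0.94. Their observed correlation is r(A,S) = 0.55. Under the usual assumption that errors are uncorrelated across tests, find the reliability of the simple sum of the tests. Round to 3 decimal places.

Var(A+S) = 2 + 2·[0.55] = 2 + 1.1 = 3.1.
Under uncorrelated errors the observed covariances equal the true-score covariances, so only the own-variance terms attenuate.
True-score variance = [0.89 + 0.94] + 1.1 = 1.83 + 1.1 = 2.93.
Reliability = 2.93 / 3.1 = 0.945.

0.945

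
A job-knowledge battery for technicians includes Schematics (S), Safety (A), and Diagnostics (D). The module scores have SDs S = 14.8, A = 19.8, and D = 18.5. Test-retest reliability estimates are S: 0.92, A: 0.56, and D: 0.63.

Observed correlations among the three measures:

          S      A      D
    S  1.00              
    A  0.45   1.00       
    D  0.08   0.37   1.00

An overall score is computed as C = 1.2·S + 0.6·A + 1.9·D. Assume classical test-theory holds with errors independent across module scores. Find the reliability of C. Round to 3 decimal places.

0.762

Var(C) = 1.2²·14.8² + 0.6²·19.8² + 1.9²·18.5² + 2·[0.72·14.8·19.8·0.45 + 2.28·14.8·18.5·0.08 + 1.14·19.8·18.5·0.37] = 1692.07 + 598.783 = 2290.86.
Under uncorrelated errors the observed covariances equal the true-score covariances, so only the own-variance terms attenuate.
True-score variance = [1.2²·14.8²·0.92 + 0.6²·19.8²·0.56 + 1.9²·18.5²·0.63] + 598.783 = 1147.6 + 598.783 = 1746.38.
Reliability = 1746.38 / 2290.86 = 0.762.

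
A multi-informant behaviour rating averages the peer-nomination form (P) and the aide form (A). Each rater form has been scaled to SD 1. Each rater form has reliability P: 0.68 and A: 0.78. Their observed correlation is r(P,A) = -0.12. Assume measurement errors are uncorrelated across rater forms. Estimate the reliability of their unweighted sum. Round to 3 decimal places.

0.693

Var(P+A) = 2 + 2·[(-0.12)] = 2 − 0.24 = 1.76.
With uncorrelated errors the cross-covariances are all true-score covariance, so they carry over unchanged; only the diagonal terms shrink to ρᵢσᵢ².
True-score variance = [0.68 + 0.78] − 0.24 = 1.46 − 0.24 = 1.22.
Reliability = 1.22 / 1.76 = 0.693.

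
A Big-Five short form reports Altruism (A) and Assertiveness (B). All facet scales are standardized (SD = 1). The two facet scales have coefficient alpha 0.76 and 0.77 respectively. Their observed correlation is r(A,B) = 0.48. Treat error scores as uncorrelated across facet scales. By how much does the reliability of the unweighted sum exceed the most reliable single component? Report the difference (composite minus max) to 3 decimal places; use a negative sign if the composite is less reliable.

0.071

Var(sum) = 2 + 0.96 = 2.96; true-score variance = 1.53 + 0.96 = 2.49; composite reliability = 0.8412.
Max component reliability = 0.7700.
Difference = 0.8412 − 0.7700 = 0.071.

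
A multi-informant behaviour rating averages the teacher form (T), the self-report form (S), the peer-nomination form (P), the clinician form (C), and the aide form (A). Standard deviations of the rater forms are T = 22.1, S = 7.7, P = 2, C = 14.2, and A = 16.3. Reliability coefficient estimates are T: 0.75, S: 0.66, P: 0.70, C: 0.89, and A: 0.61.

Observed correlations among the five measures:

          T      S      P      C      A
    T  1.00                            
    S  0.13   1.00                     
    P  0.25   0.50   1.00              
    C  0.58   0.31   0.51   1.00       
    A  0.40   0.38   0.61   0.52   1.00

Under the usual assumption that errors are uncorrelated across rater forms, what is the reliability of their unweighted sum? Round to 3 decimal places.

Var(T+S+P+C+A) = 22.1² + 7.7² + 2² + 14.2² + 16.3² + 2·[22.1·7.7·0.13 + 22.1·2·0.25 + 22.1·14.2·0.58 + 22.1·16.3·0.40 + 7.7·2·0.50 + 7.7·14.2·0.31 + 7.7·16.3·0.38 + 2·14.2·0.51 + 2·16.3·0.61 + 14.2·16.3·0.52] = 1019.03 + 1206.6 = 2225.63.
Under uncorrelated errors the observed covariances equal the true-score covariances, so only the own-variance terms attenuate.
True-score variance = [22.1²·0.75 + 7.7²·0.66 + 2²·0.70 + 14.2²·0.89 + 16.3²·0.61] + 1206.6 = 749.769 + 1206.6 = 1956.37.
Reliability = 1956.37 / 2225.63 = 0.879.

0.879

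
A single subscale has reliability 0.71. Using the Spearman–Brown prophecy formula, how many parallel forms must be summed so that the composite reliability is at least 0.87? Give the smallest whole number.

k ≥ ρ*(1−ρ₁)/(ρ₁(1−ρ*)) = 0.87·0.29 / (0.71·0.13) = 2.733.
Smallest integer k = 3.

3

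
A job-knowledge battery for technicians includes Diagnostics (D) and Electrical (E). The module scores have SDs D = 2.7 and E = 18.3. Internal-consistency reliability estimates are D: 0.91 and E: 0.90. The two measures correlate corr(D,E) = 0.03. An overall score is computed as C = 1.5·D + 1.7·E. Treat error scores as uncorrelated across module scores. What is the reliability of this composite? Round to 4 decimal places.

Var(C) = 1.5²·2.7² + 1.7²·18.3² + 2·[2.55·2.7·18.3·0.03] = 984.235 + 7.55973 = 991.794.
Under uncorrelated errors the observed covariances equal the true-score covariances, so only the own-variance terms attenuate.
True-score variance = [1.5²·2.7²·0.91 + 1.7²·18.3²·0.90] + 7.55973 = 885.975 + 7.55973 = 893.535.
Reliability = 893.535 / 991.794 = 0.9009.

0.9009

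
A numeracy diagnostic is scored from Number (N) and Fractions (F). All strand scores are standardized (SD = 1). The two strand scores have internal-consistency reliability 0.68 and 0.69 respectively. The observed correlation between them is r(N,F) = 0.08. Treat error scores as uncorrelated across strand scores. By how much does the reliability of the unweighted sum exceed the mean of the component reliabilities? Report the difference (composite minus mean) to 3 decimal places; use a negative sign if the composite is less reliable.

Var(sum) = 2 + 0.16 = 2.16; true-score variance = 1.37 + 0.16 = 1.53; composite reliability = 0.7083.
Mean component reliability = 0.6850.
Difference = 0.7083 − 0.6850 = 0.023.

0.023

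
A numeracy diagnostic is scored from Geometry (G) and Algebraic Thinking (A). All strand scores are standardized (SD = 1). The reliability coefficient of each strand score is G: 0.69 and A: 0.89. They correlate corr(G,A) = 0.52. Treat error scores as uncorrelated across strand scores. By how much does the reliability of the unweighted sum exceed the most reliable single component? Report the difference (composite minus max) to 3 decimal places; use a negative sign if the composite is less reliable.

-0.028

Var(sum) = 2 + 1.04 = 3.04; true-score variance = 1.58 + 1.04 = 2.62; composite reliability = 0.8618.
Max component reliability = 0.8900.
Difference = 0.8618 − 0.8900 = -0.028.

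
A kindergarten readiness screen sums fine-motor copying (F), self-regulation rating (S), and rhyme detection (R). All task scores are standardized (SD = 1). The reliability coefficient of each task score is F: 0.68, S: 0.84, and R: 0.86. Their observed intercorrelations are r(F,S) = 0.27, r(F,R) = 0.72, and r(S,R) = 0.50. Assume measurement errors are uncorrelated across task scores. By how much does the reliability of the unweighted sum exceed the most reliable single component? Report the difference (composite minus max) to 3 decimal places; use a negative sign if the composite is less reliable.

0.036

Var(sum) = 3 + 2.98 = 5.98; true-score variance = 2.38 + 2.98 = 5.36; composite reliability = 0.8963.
Max component reliability = 0.8600.
Difference = 0.8963 − 0.8600 = 0.036.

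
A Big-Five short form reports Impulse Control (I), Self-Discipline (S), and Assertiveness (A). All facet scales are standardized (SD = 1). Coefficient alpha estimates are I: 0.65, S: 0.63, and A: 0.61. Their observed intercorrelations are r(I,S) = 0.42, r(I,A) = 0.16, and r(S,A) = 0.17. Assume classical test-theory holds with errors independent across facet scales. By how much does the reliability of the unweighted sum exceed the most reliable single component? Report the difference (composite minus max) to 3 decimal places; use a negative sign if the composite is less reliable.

Var(sum) = 3 + 1.5 = 4.5; true-score variance = 1.89 + 1.5 = 3.39; composite reliability = 0.7533.
Max component reliability = 0.6500.
Difference = 0.7533 − 0.6500 = 0.103.

0.103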